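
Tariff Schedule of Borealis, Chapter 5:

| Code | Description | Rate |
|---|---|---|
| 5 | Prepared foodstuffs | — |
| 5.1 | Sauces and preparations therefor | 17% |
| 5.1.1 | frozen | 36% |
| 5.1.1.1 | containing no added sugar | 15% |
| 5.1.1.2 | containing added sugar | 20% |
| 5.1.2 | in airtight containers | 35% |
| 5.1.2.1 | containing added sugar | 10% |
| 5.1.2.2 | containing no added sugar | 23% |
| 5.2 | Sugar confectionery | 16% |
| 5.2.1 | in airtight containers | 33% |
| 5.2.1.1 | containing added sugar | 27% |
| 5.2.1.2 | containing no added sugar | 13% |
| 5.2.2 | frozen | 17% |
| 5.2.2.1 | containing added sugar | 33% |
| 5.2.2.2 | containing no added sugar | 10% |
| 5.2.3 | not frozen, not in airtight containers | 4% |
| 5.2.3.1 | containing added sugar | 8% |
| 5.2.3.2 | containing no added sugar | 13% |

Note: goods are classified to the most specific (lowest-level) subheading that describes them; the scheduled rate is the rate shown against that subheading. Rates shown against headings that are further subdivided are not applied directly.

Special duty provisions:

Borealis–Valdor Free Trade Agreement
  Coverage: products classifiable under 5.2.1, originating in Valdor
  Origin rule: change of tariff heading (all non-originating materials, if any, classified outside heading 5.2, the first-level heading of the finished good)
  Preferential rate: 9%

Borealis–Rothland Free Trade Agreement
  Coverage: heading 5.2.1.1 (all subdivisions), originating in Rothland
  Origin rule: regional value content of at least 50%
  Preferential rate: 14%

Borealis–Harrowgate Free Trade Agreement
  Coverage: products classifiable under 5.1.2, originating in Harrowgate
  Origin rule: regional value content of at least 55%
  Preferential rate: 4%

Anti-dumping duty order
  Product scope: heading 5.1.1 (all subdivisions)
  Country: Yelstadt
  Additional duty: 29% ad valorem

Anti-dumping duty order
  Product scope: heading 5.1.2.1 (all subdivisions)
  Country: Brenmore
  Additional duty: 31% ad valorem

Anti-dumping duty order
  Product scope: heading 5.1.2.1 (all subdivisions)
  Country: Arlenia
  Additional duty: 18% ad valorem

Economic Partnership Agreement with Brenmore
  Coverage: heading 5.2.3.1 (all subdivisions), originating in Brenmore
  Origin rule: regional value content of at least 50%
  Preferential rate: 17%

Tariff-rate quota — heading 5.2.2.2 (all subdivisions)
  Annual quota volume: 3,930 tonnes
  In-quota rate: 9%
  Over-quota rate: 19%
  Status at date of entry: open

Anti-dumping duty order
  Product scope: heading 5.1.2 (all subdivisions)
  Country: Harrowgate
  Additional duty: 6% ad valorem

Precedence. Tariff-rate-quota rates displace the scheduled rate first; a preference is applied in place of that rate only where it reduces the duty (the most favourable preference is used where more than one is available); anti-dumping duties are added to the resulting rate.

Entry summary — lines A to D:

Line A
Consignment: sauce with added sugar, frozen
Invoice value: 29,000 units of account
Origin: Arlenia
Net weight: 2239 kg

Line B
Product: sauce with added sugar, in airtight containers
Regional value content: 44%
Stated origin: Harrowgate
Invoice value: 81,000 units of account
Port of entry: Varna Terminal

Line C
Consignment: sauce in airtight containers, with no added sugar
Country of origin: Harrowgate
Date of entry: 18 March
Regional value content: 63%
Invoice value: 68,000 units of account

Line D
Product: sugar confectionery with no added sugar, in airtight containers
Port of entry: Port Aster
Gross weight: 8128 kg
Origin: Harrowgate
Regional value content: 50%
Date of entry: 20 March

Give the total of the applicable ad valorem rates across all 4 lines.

59%

Line A: sauce → 5.1; frozen → 5.1.1; with added sugar → 5.1.1.2. Scheduled 20%. No special measure applies. → 20%.
Line B: sauce → 5.1; in airtight containers → 5.1.2; with added sugar → 5.1.2.1. Scheduled 10%. Harrowgate agreement on 5.1.2: RVC < 55%; anti-dumping (Harrowgate, 5.1.2): +6%; total 10% + 6% = 16%. → 16%.
Line C: sauce → 5.1; in airtight containers → 5.1.2; with no added sugar → 5.1.2.2. Scheduled 23%. Harrowgate agreement on 5.1.2: RVC ≥ 55% → 4% available; preferential 4%; anti-dumping (Harrowgate, 5.1.2): +6%; total 4% + 6% = 10%. → 10%.
Line D: sugar confectionery → 5.2; in airtight containers → 5.2.1; with no added sugar → 5.2.1.2. Scheduled 13%. Harrowgate agreement on 5.1.2: 5.2.1.2 not covered. → 13%.
Sum: 20% + 16% + 10% + 13% = 59%.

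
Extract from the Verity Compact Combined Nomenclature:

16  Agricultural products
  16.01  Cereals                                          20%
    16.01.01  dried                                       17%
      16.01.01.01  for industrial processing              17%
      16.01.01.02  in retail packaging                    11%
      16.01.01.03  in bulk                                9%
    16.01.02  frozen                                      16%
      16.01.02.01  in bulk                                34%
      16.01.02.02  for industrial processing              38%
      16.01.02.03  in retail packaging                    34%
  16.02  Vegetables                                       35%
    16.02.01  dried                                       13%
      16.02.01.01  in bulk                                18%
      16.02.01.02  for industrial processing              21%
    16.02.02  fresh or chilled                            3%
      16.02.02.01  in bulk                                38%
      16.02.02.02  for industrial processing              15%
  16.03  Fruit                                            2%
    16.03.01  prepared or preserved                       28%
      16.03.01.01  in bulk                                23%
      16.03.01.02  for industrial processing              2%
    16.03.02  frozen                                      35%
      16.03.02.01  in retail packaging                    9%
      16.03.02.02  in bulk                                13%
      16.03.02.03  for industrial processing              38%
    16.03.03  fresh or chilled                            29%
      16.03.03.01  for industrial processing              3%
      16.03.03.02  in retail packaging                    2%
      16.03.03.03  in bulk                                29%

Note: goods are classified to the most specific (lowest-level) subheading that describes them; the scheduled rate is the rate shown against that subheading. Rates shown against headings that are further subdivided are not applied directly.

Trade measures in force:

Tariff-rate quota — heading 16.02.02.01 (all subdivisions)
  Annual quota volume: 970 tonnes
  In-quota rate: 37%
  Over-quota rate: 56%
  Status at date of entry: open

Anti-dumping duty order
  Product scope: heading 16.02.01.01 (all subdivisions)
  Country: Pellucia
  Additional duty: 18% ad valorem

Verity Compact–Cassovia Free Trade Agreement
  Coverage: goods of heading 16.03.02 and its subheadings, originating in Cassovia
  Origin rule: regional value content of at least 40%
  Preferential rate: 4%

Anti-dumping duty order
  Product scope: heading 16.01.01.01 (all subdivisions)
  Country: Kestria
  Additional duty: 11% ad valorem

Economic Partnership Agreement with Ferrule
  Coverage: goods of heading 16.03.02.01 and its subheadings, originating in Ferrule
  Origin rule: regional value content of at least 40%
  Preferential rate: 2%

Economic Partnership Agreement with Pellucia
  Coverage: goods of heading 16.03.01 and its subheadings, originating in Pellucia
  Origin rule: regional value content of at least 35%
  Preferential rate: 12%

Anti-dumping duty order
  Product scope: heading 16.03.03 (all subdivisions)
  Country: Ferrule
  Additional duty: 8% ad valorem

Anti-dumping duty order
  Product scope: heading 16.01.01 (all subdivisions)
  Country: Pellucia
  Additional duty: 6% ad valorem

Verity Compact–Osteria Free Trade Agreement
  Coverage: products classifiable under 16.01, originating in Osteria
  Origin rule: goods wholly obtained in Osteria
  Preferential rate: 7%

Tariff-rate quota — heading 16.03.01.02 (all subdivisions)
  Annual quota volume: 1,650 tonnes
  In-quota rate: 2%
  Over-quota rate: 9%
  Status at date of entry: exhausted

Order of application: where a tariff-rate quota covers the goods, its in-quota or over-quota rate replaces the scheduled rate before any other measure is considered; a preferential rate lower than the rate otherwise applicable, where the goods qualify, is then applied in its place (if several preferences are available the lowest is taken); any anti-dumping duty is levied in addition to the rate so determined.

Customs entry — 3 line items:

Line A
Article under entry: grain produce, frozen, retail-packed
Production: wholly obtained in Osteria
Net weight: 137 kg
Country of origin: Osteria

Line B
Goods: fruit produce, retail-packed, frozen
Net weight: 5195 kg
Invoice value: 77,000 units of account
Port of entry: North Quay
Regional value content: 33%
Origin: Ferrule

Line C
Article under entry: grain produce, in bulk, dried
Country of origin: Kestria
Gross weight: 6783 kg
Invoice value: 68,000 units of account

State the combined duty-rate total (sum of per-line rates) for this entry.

Line A: grain → 16.01; frozen → 16.01.02; retail-packed → 16.01.02.03. Scheduled 34%. Osteria agreement on 16.01: wholly obtained → 7% available; preferential 7%. → 7%.
Line B: fruit → 16.03; frozen → 16.03.02; retail-packed → 16.03.02.01. Scheduled 9%. Ferrule agreement on 16.03.02.01: RVC < 40%. → 9%.
Line C: grain → 16.01; dried → 16.01.01; in bulk → 16.01.01.03. Scheduled 9%. No special measure applies. → 9%.
Sum: 7% + 9% + 9% = 25%.

25%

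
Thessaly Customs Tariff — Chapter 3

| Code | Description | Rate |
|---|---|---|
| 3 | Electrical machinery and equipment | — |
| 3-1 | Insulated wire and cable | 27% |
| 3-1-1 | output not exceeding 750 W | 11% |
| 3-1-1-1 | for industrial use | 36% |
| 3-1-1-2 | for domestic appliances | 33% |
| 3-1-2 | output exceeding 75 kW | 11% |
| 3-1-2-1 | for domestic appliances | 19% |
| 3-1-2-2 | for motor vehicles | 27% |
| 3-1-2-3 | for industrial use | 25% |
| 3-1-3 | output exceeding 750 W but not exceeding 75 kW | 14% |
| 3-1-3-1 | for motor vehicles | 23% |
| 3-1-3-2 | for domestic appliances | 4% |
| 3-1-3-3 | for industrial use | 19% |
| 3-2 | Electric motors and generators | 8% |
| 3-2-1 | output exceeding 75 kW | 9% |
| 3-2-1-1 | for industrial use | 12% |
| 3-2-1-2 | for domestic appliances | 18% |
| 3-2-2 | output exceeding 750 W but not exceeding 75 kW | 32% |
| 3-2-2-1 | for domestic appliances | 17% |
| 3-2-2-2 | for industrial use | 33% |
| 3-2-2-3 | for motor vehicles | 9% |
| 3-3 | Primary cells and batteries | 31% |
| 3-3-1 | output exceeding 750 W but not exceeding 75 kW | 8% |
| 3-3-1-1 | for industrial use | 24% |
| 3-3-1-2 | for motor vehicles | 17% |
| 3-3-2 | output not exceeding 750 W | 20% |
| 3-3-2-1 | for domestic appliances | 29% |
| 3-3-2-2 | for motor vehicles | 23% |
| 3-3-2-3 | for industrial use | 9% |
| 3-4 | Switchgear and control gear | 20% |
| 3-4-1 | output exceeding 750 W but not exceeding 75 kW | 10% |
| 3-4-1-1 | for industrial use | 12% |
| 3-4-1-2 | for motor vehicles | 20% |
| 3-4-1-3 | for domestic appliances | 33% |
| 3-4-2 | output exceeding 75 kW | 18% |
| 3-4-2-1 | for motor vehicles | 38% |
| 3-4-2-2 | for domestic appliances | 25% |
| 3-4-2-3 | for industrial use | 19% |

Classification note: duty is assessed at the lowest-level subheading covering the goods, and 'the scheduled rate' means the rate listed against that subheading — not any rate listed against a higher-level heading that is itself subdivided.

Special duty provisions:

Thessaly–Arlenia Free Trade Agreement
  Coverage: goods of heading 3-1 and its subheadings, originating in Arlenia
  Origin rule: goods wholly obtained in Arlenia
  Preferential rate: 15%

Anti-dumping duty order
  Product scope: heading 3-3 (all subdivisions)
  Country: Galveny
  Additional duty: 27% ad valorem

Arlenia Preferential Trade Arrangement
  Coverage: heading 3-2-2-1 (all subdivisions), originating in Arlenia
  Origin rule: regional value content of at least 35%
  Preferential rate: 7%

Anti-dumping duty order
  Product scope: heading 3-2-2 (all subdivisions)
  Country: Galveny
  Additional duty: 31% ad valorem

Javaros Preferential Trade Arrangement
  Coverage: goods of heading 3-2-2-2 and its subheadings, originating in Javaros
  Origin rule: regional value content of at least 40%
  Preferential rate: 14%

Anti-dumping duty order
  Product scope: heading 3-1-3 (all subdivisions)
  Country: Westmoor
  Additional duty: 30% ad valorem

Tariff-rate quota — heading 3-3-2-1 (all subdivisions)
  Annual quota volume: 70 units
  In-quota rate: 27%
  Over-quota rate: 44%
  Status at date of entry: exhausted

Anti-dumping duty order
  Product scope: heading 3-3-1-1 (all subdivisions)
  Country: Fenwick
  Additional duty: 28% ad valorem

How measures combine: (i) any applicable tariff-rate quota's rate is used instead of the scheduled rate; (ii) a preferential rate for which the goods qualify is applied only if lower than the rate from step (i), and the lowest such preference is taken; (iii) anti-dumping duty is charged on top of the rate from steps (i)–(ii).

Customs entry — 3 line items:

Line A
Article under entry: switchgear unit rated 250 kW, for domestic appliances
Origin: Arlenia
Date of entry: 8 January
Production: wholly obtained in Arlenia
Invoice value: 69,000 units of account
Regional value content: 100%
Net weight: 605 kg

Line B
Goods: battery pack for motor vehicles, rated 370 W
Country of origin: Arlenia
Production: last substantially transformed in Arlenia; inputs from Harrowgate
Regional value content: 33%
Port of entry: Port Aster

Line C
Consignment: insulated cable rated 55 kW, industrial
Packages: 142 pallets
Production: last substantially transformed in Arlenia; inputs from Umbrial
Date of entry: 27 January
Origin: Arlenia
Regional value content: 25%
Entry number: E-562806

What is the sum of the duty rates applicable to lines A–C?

Line A: switchgear unit → 3-4; rated 250 kW → 3-4-2; for domestic appliances → 3-4-2-2. Scheduled 25%. Arlenia agreement on 3-1: 3-4-2-2 not covered; Arlenia agreement on 3-2-2-1: 3-4-2-2 not covered. → 25%.
Line B: battery pack → 3-3; rated 370 W → 3-3-2; for motor vehicles → 3-3-2-2. Scheduled 23%. Arlenia agreement on 3-1: 3-3-2-2 not covered; Arlenia agreement on 3-2-2-1: 3-3-2-2 not covered. → 23%.
Line C: insulated cable → 3-1; rated 55 kW → 3-1-3; industrial → 3-1-3-3. Scheduled 19%. Arlenia agreement on 3-1: not wholly obtained; Arlenia agreement on 3-2-2-1: 3-1-3-3 not covered. → 19%.
Sum: 25% + 23% + 19% = 67%.

67%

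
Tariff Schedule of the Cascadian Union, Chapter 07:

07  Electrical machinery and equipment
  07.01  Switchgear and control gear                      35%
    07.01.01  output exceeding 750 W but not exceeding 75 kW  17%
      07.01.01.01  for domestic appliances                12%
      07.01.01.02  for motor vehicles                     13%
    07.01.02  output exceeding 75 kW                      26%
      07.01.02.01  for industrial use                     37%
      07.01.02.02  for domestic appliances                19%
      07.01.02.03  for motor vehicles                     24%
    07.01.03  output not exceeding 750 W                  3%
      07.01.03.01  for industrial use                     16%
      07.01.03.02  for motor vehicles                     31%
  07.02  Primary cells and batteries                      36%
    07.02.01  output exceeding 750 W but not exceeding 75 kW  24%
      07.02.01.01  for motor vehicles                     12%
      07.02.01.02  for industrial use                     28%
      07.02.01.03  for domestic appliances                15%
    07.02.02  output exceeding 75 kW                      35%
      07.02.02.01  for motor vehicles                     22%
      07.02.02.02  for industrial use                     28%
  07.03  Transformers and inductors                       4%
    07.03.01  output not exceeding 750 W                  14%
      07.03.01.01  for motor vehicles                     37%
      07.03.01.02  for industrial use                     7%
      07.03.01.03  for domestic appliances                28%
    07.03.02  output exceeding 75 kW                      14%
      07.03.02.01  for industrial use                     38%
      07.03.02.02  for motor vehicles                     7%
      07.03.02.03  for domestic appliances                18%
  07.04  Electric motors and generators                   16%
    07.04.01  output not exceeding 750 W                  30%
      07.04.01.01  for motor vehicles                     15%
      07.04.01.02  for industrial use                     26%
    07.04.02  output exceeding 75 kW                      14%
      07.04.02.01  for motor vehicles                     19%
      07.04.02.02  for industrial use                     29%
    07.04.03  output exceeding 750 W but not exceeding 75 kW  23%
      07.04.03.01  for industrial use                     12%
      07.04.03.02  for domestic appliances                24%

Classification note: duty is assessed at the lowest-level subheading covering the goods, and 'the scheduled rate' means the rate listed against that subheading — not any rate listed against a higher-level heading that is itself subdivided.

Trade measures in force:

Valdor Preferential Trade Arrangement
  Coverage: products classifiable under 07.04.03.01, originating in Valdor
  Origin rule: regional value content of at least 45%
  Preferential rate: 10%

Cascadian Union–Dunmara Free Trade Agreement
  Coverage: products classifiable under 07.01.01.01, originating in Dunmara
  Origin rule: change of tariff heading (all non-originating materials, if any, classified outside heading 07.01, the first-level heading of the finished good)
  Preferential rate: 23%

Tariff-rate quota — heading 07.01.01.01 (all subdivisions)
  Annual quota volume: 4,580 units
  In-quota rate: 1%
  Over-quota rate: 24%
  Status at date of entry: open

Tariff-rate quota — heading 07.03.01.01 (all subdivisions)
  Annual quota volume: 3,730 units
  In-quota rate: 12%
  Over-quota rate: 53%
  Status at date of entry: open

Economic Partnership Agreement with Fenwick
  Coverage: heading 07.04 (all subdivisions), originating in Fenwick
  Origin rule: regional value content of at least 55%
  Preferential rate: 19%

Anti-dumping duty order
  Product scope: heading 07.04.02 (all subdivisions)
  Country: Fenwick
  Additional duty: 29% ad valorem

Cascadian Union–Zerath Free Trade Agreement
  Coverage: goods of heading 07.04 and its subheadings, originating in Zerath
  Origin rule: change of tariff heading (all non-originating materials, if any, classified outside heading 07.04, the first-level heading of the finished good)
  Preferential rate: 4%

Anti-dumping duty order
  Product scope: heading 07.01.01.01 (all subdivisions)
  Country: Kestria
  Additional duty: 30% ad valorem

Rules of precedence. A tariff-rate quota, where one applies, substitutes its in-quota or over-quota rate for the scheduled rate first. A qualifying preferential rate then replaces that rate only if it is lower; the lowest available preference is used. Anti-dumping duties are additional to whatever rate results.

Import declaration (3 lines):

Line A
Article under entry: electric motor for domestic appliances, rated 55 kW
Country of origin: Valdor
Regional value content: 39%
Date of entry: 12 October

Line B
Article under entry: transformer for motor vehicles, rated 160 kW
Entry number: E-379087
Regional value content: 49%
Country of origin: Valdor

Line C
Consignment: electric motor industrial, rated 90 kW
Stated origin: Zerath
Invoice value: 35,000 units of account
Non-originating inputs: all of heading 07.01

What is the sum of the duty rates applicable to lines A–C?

35%

Line A: electric motor → 07.04; rated 55 kW → 07.04.03; for domestic appliances → 07.04.03.02. Scheduled 24%. Valdor agreement on 07.04.03.01: 07.04.03.02 not covered. → 24%.
Line B: transformer → 07.03; rated 160 kW → 07.03.02; for motor vehicles → 07.03.02.02. Scheduled 7%. Valdor agreement on 07.04.03.01: 07.03.02.02 not covered. → 7%.
Line C: electric motor → 07.04; rated 90 kW → 07.04.02; industrial → 07.04.02.02. Scheduled 29%. Zerath agreement on 07.04: CTH met → 4% available; preferential 4%. → 4%.
Sum: 24% + 7% + 4% = 35%.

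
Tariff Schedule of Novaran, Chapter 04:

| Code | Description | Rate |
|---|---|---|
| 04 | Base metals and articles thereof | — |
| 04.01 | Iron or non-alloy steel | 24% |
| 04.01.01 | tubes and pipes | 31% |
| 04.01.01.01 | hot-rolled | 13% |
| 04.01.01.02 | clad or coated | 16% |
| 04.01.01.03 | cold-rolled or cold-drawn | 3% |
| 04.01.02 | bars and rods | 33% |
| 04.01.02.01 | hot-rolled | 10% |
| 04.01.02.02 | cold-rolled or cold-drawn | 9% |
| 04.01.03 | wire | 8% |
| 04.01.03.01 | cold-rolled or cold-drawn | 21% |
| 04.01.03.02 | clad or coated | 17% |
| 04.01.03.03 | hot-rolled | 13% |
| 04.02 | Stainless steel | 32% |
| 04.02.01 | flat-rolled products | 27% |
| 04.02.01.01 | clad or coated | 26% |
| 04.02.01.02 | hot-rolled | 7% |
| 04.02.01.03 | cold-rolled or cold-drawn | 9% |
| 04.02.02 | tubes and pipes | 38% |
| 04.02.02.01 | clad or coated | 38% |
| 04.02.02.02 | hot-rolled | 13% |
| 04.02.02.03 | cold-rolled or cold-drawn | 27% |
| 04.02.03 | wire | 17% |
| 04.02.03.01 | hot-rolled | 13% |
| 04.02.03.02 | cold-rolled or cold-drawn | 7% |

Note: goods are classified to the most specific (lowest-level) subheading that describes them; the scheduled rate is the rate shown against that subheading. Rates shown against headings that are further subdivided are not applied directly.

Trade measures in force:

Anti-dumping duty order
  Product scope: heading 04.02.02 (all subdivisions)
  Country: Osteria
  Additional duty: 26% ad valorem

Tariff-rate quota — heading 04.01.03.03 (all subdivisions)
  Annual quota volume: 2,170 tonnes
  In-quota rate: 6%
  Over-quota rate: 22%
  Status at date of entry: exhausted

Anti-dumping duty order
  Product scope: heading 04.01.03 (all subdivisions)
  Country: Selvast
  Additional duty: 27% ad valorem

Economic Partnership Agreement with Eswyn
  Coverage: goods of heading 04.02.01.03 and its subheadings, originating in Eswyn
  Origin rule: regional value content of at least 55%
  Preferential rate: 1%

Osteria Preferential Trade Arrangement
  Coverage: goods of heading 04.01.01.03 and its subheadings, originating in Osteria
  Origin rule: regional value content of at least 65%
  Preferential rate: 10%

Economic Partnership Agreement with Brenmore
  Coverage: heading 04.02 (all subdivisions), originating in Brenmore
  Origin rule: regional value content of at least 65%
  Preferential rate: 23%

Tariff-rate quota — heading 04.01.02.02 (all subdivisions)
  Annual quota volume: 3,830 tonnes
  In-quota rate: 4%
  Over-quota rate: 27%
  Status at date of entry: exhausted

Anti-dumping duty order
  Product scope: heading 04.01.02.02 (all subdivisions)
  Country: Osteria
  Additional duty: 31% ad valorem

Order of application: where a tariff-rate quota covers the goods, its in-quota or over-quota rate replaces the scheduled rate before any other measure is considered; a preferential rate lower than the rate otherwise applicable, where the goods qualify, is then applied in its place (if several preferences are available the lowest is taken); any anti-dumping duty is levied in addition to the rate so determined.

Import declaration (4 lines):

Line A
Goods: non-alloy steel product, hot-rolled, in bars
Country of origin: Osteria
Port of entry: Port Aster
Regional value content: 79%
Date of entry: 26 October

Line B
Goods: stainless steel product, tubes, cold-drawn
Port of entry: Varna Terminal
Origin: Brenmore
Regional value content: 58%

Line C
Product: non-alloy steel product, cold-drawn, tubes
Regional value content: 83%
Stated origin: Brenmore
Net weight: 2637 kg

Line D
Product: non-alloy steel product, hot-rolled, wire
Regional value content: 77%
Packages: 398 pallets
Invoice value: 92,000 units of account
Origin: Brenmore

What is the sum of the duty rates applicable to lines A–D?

Line A: non-alloy steel → 04.01; in bars → 04.01.02; hot-rolled → 04.01.02.01. Scheduled 10%. Osteria agreement on 04.01.01.03: 04.01.02.01 not covered. → 10%.
Line B: stainless steel → 04.02; tubes → 04.02.02; cold-drawn → 04.02.02.03. Scheduled 27%. Brenmore agreement on 04.02: RVC < 65%. → 27%.
Line C: non-alloy steel → 04.01; tubes → 04.01.01; cold-drawn → 04.01.01.03. Scheduled 3%. Brenmore agreement on 04.02: 04.01.01.03 not covered. → 3%.
Line D: non-alloy steel → 04.01; wire → 04.01.03; hot-rolled → 04.01.03.03. Scheduled 13%. quota on 04.01.03.03 exhausted → over-quota 22%; Brenmore agreement on 04.02: 04.01.03.03 not covered. → 22%.
Sum: 10% + 27% + 3% + 22% = 62%.

62%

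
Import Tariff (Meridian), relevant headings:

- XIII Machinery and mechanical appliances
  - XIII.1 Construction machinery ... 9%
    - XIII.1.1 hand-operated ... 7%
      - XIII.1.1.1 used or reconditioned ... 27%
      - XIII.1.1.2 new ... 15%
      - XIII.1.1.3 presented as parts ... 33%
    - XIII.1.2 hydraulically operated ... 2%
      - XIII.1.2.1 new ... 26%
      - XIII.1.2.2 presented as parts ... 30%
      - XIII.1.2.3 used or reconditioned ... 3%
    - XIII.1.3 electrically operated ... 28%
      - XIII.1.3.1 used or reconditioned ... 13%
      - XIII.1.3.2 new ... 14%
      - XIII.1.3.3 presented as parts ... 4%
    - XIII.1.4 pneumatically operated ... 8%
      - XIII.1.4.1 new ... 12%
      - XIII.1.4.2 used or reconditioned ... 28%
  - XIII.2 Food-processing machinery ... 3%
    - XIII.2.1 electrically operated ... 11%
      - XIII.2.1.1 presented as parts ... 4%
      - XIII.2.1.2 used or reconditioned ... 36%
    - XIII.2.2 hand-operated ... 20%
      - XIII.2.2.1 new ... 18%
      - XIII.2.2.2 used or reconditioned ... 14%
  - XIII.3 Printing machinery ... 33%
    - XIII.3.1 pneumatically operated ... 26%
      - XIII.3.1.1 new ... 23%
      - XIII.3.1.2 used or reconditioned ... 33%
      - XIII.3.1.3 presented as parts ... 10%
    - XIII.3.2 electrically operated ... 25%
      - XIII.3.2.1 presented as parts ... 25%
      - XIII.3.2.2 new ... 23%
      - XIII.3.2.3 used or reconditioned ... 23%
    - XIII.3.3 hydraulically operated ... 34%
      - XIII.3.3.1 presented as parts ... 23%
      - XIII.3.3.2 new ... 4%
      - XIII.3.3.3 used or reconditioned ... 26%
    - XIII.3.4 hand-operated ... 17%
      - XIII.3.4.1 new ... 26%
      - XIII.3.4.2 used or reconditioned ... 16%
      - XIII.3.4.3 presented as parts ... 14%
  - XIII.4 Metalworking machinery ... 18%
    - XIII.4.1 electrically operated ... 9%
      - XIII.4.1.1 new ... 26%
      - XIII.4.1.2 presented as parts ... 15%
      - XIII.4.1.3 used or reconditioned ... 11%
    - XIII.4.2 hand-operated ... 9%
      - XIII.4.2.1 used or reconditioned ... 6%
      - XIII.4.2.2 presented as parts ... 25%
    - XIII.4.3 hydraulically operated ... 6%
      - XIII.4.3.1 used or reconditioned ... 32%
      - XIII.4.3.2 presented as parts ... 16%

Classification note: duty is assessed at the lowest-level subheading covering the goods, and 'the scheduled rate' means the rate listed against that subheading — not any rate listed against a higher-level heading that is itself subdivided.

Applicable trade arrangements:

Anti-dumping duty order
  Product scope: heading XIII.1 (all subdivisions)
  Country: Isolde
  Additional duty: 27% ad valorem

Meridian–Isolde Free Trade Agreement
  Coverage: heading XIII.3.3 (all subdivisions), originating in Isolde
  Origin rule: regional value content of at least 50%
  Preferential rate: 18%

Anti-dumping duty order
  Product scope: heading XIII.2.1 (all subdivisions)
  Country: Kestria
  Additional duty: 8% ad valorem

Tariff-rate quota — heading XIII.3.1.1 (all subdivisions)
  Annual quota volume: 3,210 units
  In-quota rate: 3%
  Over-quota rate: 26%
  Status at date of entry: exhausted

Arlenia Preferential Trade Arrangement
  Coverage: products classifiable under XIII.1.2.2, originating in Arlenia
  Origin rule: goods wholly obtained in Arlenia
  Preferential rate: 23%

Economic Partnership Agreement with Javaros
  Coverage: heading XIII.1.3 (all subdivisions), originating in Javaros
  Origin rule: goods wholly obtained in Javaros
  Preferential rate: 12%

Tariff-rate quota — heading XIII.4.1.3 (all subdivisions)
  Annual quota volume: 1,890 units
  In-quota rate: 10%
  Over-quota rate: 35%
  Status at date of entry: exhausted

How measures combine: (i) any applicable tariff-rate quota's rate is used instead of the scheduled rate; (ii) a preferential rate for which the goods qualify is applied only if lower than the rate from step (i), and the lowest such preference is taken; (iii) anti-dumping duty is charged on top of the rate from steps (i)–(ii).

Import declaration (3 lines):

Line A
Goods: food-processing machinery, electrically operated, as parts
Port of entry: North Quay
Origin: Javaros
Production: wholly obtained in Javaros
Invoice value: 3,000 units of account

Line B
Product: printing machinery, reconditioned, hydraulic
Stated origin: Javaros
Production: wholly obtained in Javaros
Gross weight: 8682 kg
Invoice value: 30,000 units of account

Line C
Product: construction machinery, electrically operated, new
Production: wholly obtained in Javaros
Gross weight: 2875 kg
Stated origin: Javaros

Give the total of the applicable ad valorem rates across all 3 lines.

Line A: food-processing → XIII.2; electrically operated → XIII.2.1; as parts → XIII.2.1.1. Scheduled 4%. Javaros agreement on XIII.1.3: XIII.2.1.1 not covered. → 4%.
Line B: printing → XIII.3; hydraulic → XIII.3.3; reconditioned → XIII.3.3.3. Scheduled 26%. Javaros agreement on XIII.1.3: XIII.3.3.3 not covered. → 26%.
Line C: construction → XIII.1; electrically operated → XIII.1.3; new → XIII.1.3.2. Scheduled 14%. Javaros agreement on XIII.1.3: wholly obtained → 12% available; preferential 12%. → 12%.
Sum: 4% + 26% + 12% = 42%.

42%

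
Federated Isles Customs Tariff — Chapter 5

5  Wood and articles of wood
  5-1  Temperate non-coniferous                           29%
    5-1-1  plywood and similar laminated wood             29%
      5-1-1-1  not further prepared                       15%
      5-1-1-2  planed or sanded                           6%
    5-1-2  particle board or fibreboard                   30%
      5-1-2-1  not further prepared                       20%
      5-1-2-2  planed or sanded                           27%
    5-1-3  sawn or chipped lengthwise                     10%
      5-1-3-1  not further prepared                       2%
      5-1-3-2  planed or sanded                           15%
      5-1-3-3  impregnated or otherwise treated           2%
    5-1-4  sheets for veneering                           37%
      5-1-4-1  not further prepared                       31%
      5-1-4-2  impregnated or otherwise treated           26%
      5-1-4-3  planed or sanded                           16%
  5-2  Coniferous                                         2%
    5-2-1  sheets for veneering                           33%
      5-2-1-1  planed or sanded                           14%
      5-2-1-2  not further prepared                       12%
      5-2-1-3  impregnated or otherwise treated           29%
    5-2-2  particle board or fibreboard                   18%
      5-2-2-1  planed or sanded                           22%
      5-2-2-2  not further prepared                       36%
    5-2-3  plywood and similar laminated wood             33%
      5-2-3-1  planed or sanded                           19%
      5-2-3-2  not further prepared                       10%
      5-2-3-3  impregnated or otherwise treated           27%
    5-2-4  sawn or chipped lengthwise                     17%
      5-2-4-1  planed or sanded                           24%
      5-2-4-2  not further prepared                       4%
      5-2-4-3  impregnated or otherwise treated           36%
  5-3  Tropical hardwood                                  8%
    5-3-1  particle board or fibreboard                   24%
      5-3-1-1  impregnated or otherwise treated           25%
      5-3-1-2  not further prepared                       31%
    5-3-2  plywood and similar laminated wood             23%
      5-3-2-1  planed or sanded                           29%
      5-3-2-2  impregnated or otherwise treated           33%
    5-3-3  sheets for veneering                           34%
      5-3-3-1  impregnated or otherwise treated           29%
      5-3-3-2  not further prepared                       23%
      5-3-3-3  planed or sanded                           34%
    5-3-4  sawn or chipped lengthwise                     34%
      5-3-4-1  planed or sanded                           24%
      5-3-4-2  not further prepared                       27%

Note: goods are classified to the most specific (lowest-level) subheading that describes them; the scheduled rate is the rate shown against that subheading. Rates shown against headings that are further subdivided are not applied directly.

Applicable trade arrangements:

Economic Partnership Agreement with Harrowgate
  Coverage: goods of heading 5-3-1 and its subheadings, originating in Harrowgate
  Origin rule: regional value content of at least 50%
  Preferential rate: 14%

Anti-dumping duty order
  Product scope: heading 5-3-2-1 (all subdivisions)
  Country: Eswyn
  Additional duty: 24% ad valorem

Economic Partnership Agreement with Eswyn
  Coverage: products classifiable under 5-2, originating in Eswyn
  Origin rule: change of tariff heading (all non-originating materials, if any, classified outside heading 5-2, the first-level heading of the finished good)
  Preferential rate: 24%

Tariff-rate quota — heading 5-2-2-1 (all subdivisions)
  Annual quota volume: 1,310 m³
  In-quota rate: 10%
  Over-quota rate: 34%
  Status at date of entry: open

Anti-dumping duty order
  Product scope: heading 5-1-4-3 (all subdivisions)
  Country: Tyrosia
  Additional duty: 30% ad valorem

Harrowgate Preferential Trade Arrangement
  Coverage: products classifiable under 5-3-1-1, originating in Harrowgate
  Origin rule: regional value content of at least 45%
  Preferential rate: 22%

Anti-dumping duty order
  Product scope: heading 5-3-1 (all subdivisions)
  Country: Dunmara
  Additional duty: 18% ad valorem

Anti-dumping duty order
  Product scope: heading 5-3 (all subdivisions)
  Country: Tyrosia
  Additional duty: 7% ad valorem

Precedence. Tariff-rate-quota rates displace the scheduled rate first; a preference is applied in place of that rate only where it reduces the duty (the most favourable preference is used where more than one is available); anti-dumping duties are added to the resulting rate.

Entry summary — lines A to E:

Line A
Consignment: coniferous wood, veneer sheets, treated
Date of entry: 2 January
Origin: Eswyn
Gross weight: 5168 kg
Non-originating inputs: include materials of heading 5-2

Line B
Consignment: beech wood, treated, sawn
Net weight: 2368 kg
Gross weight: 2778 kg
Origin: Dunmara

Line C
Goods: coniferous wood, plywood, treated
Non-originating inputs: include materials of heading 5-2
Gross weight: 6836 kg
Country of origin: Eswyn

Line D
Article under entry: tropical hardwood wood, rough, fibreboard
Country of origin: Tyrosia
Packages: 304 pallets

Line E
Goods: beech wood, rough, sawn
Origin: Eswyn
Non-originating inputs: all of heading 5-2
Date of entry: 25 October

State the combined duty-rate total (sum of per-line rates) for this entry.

98%

Line A: coniferous → 5-2; veneer sheets → 5-2-1; treated → 5-2-1-3. Scheduled 29%. Eswyn agreement on 5-2: CTH not met. → 29%.
Line B: beech → 5-1; sawn → 5-1-3; treated → 5-1-3-3. Scheduled 2%. No special measure applies. → 2%.
Line C: coniferous → 5-2; plywood → 5-2-3; treated → 5-2-3-3. Scheduled 27%. Eswyn agreement on 5-2: CTH not met. → 27%.
Line D: tropical hardwood → 5-3; fibreboard → 5-3-1; rough → 5-3-1-2. Scheduled 31%. anti-dumping (Tyrosia, 5-3): +7%; total 31% + 7% = 38%. → 38%.
Line E: beech → 5-1; sawn → 5-1-3; rough → 5-1-3-1. Scheduled 2%. Eswyn agreement on 5-2: 5-1-3-1 not covered. → 2%.
Sum: 29% + 2% + 27% + 38% + 2% = 98%.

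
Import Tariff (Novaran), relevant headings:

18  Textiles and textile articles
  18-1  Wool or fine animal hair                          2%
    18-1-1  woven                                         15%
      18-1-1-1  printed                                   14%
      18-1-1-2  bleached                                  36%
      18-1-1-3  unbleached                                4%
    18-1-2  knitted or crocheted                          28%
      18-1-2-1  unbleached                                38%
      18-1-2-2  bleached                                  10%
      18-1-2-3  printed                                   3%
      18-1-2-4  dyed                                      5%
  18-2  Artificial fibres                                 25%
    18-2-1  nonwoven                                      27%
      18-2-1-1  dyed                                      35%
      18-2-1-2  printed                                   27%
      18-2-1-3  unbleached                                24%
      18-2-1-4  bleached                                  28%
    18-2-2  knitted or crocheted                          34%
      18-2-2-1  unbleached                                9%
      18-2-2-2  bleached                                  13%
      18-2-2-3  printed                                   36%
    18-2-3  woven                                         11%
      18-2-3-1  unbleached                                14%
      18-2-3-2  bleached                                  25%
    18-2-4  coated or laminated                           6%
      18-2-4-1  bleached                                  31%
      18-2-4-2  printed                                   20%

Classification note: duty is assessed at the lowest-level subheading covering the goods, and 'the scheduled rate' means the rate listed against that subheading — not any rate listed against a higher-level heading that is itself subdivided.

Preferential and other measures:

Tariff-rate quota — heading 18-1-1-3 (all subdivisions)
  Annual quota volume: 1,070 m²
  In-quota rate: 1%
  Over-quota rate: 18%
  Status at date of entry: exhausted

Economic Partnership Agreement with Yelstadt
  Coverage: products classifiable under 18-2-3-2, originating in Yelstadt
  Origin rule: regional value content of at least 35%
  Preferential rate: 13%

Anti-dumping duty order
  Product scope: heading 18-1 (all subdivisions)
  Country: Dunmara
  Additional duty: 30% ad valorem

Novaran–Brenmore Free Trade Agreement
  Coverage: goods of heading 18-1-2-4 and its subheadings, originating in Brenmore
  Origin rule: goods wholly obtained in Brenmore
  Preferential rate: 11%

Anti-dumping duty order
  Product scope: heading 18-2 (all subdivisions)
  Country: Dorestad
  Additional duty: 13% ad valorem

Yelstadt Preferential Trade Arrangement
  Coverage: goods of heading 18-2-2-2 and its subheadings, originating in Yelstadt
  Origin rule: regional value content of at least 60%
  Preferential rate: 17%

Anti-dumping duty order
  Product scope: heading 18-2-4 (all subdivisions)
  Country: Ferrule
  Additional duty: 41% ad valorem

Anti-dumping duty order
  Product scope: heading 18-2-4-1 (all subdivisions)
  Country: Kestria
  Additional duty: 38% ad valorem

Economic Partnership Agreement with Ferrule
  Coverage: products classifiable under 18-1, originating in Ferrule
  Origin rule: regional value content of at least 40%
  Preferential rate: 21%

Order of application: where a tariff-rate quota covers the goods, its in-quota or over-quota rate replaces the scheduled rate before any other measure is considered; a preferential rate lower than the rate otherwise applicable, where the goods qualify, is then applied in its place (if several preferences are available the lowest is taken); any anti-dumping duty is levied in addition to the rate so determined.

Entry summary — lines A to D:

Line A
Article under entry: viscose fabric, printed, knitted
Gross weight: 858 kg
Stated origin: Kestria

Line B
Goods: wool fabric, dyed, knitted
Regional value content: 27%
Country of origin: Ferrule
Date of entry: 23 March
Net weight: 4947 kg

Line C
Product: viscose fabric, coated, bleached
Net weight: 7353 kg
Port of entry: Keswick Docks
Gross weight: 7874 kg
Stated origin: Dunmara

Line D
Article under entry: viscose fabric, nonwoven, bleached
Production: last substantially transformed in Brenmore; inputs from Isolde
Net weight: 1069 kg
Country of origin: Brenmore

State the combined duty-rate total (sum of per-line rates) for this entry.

Line A: viscose → 18-2; knitted → 18-2-2; printed → 18-2-2-3. Scheduled 36%. No special measure applies. → 36%.
Line B: wool → 18-1; knitted → 18-1-2; dyed → 18-1-2-4. Scheduled 5%. Ferrule agreement on 18-1: RVC < 40%. → 5%.
Line C: viscose → 18-2; coated → 18-2-4; bleached → 18-2-4-1. Scheduled 31%. No special measure applies. → 31%.
Line D: viscose → 18-2; nonwoven → 18-2-1; bleached → 18-2-1-4. Scheduled 28%. Brenmore agreement on 18-1-2-4: 18-2-1-4 not covered. → 28%.
Sum: 36% + 5% + 31% + 28% = 100%.

100%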